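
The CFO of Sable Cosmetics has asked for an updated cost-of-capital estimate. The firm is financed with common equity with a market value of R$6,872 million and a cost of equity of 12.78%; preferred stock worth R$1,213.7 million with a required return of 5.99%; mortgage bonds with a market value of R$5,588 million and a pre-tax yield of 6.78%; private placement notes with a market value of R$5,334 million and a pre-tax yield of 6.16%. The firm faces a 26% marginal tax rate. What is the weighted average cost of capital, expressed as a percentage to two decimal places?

7.76%

Total capital V = 6872 + 1213.7 + 5588 + 5334 = 19007.7.
Equity: weight = 6872/19007.7 = 0.3615; cost = 12.78%.
Preferred: weight = 1213.7/19007.7 = 0.0639; cost = 5.99%.
Mortgage bonds: weight = 5588/19007.7 = 0.2940; after-tax cost = 6.78% × (1 − 26%) = 5.0172%.
Private placement notes: weight = 5334/19007.7 = 0.2806; after-tax cost = 6.16% × (1 − 26%) = 4.5584%.
WACC = 0.3615 × 12.7800% + 0.0639 × 5.9900% + 0.2940 × 5.0172% + 0.2806 × 4.5584% = 7.7571%.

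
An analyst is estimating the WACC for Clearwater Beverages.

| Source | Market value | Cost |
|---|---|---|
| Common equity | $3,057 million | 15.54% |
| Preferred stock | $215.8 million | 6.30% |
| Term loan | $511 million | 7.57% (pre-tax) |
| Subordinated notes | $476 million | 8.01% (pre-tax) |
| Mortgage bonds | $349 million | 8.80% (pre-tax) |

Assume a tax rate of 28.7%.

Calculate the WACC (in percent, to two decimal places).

12.27%

Total capital V = 3057 + 215.8 + 511 + 476 + 349 = 4608.8.
Equity: weight = 3057/4608.8 = 0.6633; cost = 15.54%.
Preferred: weight = 215.8/4608.8 = 0.0468; cost = 6.3%.
Term loan: weight = 511/4608.8 = 0.1109; after-tax cost = 7.57% × (1 − 28.7%) = 5.3974%.
Subordinated notes: weight = 476/4608.8 = 0.1033; after-tax cost = 8.01% × (1 − 28.7%) = 5.7111%.
Mortgage bonds: weight = 349/4608.8 = 0.0757; after-tax cost = 8.8% × (1 − 28.7%) = 6.2744%.
WACC = 0.6633 × 15.5400% + 0.0468 × 6.3000% + 0.1109 × 5.3974% + 0.1033 × 5.7111% + 0.0757 × 6.2744% = 12.2660%.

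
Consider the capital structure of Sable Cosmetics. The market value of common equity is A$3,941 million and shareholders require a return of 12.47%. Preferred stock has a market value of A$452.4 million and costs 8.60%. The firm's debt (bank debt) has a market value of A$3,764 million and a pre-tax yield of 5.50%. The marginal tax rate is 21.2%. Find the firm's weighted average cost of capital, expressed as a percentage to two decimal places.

8.50%

Total capital V = 3941 + 452.4 + 3764 = 8157.4.
Equity: weight = 3941/8157.4 = 0.4831; cost = 12.47%.
Preferred: weight = 452.4/8157.4 = 0.0555; cost = 8.6%.
Bank debt: weight = 3764/8157.4 = 0.4614; after-tax cost = 5.5% × (1 − 21.2%) = 4.3340%.
WACC = 0.4831 × 12.4700% + 0.0555 × 8.6000% + 0.4614 × 4.3340% = 8.5012%.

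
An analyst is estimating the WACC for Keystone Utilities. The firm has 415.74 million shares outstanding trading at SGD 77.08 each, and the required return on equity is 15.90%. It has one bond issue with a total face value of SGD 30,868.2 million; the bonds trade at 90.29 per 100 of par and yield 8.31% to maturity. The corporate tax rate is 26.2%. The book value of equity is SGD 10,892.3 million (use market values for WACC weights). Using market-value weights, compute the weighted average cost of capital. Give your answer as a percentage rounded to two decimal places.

11.36%

Market value of equity E = 77.08 × 415.74m = 32045.2392m. Market value of debt D = 30868.2m × 90.29/100 = 27870.89778m.
Total capital V = 32045.2392 + 27870.89778 = 59916.13698.
Equity: weight = 32045.2392/59916.13698 = 0.5348; cost = 15.9%.
Bonds outstanding: weight = 27870.89778/59916.13698 = 0.4652; after-tax cost = 8.31% × (1 − 26.2%) = 6.1328%.
WACC = 0.5348 × 15.9000% + 0.4652 × 6.1328% = 11.3566%.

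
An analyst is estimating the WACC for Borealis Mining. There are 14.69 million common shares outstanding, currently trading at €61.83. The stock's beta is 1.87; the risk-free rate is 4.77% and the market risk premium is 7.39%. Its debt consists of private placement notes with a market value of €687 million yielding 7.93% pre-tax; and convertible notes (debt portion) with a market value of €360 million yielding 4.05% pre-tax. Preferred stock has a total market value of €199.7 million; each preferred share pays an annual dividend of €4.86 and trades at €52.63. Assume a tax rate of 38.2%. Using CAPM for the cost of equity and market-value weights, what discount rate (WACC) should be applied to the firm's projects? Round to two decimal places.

Cost of equity via CAPM: Re = 4.77% + 1.87 × 7.39% = 18.5893%.
Cost of preferred: Rp = 4.86 / 52.63 = 9.2343%.
Market value of equity E = 61.83 × 14.69m = 908.2827m.
Total capital V = 908.2827 + 199.7 + 687 + 360 = 2154.9827.
Equity: weight = 908.2827/2154.9827 = 0.4215; cost = 18.5893%.
Preferred: weight = 199.7/2154.9827 = 0.0927; cost = 9.2343%.
Private placement notes: weight = 687/2154.9827 = 0.3188; after-tax cost = 7.93% × (1 − 38.2%) = 4.9007%.
Convertible notes (debt portion): weight = 360/2154.9827 = 0.1671; after-tax cost = 4.05% × (1 − 38.2%) = 2.5029%.
WACC = 0.4215 × 18.5893% + 0.0927 × 9.2343% + 0.3188 × 4.9007% + 0.1671 × 2.5029% = 10.6712%.

10.67%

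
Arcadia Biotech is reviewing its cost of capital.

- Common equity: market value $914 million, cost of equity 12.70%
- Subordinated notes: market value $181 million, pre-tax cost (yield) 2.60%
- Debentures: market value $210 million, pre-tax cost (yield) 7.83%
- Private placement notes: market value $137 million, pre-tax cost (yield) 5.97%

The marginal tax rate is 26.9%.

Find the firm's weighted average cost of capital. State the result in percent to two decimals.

Total capital V = 914 + 181 + 210 + 137 = 1442.
Equity: weight = 914/1442 = 0.6338; cost = 12.7%.
Subordinated notes: weight = 181/1442 = 0.1255; after-tax cost = 2.6% × (1 − 26.9%) = 1.9006%.
Debentures: weight = 210/1442 = 0.1456; after-tax cost = 7.83% × (1 − 26.9%) = 5.7237%.
Private placement notes: weight = 137/1442 = 0.0950; after-tax cost = 5.97% × (1 − 26.9%) = 4.3641%.
WACC = 0.6338 × 12.7000% + 0.1255 × 1.9006% + 0.1456 × 5.7237% + 0.0950 × 4.3641% = 9.5365%.

9.54%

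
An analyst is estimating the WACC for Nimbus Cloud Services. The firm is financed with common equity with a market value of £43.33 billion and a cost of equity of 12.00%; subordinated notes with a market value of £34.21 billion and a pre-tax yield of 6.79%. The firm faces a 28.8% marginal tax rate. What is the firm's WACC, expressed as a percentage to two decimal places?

Total capital V = 43.33 + 34.21 = 77.54.
Equity: weight = 43.33/77.54 = 0.5588; cost = 12%.
Subordinated notes: weight = 34.21/77.54 = 0.4412; after-tax cost = 6.79% × (1 − 28.8%) = 4.8345%.
WACC = 0.5588 × 12.0000% + 0.4412 × 4.8345% = 8.8386%.

8.84%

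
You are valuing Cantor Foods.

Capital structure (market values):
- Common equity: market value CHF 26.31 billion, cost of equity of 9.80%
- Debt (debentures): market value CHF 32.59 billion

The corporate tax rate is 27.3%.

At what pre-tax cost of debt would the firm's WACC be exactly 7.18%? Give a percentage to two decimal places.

6.97%

Total capital V = 26.31 + 32.59 = 58.9.
Equity weight = 26.31/58.9 = 0.4467.
Debentures weight = 32.59/58.9 = 0.5533.
Equity contribution = 0.4467 × 9.8% = 4.3776%.
Remaining for debt = 7.18% − 4.3776% = 2.8024%.
Rd × (1 − 27.3%) × 0.5533 = 2.8024%  ⇒  Rd = 6.9668%.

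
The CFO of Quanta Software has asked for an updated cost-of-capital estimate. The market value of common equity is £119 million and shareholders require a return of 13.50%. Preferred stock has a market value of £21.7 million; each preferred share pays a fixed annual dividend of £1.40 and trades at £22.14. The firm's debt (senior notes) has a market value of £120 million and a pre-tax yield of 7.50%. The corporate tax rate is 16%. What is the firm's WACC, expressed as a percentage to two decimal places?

Cost of preferred: Rp = 1.4 / 22.14 = 6.3234%.
Total capital V = 119 + 21.7 + 120 = 260.7.
Equity: weight = 119/260.7 = 0.4565; cost = 13.5%.
Preferred: weight = 21.7/260.7 = 0.0832; cost = 6.3234%.
Senior notes: weight = 120/260.7 = 0.4603; after-tax cost = 7.5% × (1 − 16%) = 6.3000%.
WACC = 0.4565 × 13.5000% + 0.0832 × 6.3234% + 0.4603 × 6.3000% = 9.5885%.

9.59%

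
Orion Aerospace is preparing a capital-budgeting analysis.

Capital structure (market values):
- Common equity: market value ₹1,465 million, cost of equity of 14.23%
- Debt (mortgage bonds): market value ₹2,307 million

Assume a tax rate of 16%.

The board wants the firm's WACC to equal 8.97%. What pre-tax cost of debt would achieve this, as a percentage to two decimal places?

6.70%

Total capital V = 1465 + 2307 = 3772.
Equity weight = 1465/3772 = 0.3884.
Mortgage bonds weight = 2307/3772 = 0.6116.
Equity contribution = 0.3884 × 14.23% = 5.5268%.
Remaining for debt = 8.97% − 5.5268% = 3.4432%.
Rd × (1 − 16%) × 0.6116 = 3.4432%  ⇒  Rd = 6.7021%.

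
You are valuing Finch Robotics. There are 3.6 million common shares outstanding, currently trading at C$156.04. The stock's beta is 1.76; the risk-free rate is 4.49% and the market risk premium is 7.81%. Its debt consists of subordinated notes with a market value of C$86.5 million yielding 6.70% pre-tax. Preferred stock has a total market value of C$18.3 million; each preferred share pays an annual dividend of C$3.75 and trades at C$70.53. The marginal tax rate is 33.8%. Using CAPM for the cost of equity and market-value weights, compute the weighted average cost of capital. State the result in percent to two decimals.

16.09%

Cost of equity via CAPM: Re = 4.49% + 1.76 × 7.81% = 18.2356%.
Cost of preferred: Rp = 3.75 / 70.53 = 5.3169%.
Market value of equity E = 156.04 × 3.6m = 561.744m.
Total capital V = 561.744 + 18.3 + 86.5 = 666.544.
Equity: weight = 561.744/666.544 = 0.8428; cost = 18.2356%.
Preferred: weight = 18.3/666.544 = 0.0275; cost = 5.3169%.
Subordinated notes: weight = 86.5/666.544 = 0.1298; after-tax cost = 6.7% × (1 − 33.8%) = 4.4354%.
WACC = 0.8428 × 18.2356% + 0.0275 × 5.3169% + 0.1298 × 4.4354% = 16.0900%.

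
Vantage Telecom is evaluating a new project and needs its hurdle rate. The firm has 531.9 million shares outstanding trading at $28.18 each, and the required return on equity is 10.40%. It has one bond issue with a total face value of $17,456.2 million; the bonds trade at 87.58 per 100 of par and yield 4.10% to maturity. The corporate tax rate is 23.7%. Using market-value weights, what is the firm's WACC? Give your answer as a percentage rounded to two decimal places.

Market value of equity E = 28.18 × 531.9m = 14988.942m. Market value of debt D = 17456.2m × 87.58/100 = 15288.13996m.
Total capital V = 14988.942 + 15288.13996 = 30277.08196.
Equity: weight = 14988.942/30277.08196 = 0.4951; cost = 10.4%.
Bonds outstanding: weight = 15288.13996/30277.08196 = 0.5049; after-tax cost = 4.1% × (1 − 23.7%) = 3.1283%.
WACC = 0.4951 × 10.4000% + 0.5049 × 3.1283% = 6.7282%.

6.73%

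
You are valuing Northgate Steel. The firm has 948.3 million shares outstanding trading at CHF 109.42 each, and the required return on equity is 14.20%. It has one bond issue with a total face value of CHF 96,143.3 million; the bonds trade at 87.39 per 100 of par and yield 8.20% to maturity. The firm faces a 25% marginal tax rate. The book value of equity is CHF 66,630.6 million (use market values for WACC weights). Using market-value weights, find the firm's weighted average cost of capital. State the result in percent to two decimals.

10.60%

Market value of equity E = 109.42 × 948.3m = 103762.986m. Market value of debt D = 96143.3m × 87.39/100 = 84019.62987m.
Total capital V = 103762.986 + 84019.62987 = 187782.61587.
Equity: weight = 103762.986/187782.61587 = 0.5526; cost = 14.2%.
Bonds outstanding: weight = 84019.62987/187782.61587 = 0.4474; after-tax cost = 8.2% × (1 − 25%) = 6.1500%.
WACC = 0.5526 × 14.2000% + 0.4474 × 6.1500% = 10.5982%.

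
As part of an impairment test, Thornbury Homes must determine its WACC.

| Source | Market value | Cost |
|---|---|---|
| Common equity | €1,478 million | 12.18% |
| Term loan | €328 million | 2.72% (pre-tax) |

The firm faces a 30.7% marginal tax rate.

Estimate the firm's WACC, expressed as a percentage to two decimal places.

10.31%

Total capital V = 1478 + 328 = 1806.
Equity: weight = 1478/1806 = 0.8184; cost = 12.18%.
Term loan: weight = 328/1806 = 0.1816; after-tax cost = 2.72% × (1 − 30.7%) = 1.8850%.
WACC = 0.8184 × 12.1800% + 0.1816 × 1.8850% = 10.3102%.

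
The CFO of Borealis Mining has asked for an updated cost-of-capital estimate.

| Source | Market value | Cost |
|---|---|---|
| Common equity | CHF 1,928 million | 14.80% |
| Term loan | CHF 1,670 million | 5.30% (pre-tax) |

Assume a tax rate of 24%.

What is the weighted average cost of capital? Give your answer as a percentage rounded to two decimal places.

9.80%

Total capital V = 1928 + 1670 = 3598.
Equity: weight = 1928/3598 = 0.5359; cost = 14.8%.
Term loan: weight = 1670/3598 = 0.4641; after-tax cost = 5.3% × (1 − 24%) = 4.0280%.
WACC = 0.5359 × 14.8000% + 0.4641 × 4.0280% = 9.8002%.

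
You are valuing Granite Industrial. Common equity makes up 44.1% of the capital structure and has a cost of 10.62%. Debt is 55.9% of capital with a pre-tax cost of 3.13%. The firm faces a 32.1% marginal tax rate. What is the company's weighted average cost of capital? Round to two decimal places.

After-tax cost of debt = 3.13% × (1 − 32.1%) = 2.1253%.
WACC = 0.441 × 10.6200% + 0.559 × 2.1253% = 5.8714%.

5.87%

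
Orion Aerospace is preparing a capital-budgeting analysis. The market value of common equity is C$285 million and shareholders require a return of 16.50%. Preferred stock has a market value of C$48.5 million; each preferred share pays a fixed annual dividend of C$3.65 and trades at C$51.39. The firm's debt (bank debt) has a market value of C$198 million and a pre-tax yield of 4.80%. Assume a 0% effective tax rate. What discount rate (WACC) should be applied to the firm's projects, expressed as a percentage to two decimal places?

Cost of preferred: Rp = 3.65 / 51.39 = 7.1025%.
Total capital V = 285 + 48.5 + 198 = 531.5.
Equity: weight = 285/531.5 = 0.5362; cost = 16.5%.
Preferred: weight = 48.5/531.5 = 0.0913; cost = 7.1025%.
Bank debt: weight = 198/531.5 = 0.3725; after-tax cost = 4.8% × (1 − 0%) = 4.8000%.
WACC = 0.5362 × 16.5000% + 0.0913 × 7.1025% + 0.3725 × 4.8000% = 11.2839%.

11.28%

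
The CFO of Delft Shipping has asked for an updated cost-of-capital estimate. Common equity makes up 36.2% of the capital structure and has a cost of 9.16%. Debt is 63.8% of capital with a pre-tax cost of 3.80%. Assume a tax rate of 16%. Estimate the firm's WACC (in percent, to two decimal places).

After-tax cost of debt = 3.8% × (1 − 16%) = 3.1920%.
WACC = 0.362 × 9.1600% + 0.638 × 3.1920% = 5.3524%.

5.35%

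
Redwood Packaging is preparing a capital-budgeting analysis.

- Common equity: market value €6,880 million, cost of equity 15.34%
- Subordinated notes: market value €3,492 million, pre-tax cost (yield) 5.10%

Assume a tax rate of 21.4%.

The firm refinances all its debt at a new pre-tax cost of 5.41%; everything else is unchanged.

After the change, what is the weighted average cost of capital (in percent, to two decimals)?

After the change:
Total capital V = 6880 + 3492 = 10372.
Equity: weight = 6880/10372 = 0.6633; cost = 15.34%.
Subordinated notes: weight = 3492/10372 = 0.3367; after-tax cost = 5.41% × (1 − 21.4%) = 4.2523%.
WACC = 0.6633 × 15.3400% + 0.3367 × 4.2523% = 11.6070%.

11.61%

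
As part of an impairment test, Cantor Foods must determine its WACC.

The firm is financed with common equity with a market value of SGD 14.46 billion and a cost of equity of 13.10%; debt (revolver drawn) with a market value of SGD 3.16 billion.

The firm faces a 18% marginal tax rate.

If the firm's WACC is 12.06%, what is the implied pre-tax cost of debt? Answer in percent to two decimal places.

8.90%

Total capital V = 14.46 + 3.16 = 17.62.
Equity weight = 14.46/17.62 = 0.8207.
Revolver drawn weight = 3.16/17.62 = 0.1793.
Equity contribution = 0.8207 × 13.1% = 10.7506%.
Remaining for debt = 12.06% − 10.7506% = 1.3094%.
Rd × (1 − 18%) × 0.1793 = 1.3094%  ⇒  Rd = 8.9037%.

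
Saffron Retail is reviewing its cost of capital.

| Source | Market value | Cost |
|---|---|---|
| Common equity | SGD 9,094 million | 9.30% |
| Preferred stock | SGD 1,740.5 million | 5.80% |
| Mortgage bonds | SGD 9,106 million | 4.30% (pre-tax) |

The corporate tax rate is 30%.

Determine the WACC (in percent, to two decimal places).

6.12%

Total capital V = 9094 + 1740.5 + 9106 = 19940.5.
Equity: weight = 9094/19940.5 = 0.4561; cost = 9.3%.
Preferred: weight = 1740.5/19940.5 = 0.0873; cost = 5.8%.
Mortgage bonds: weight = 9106/19940.5 = 0.4567; after-tax cost = 4.3% × (1 − 30%) = 3.0100%.
WACC = 0.4561 × 9.3000% + 0.0873 × 5.8000% + 0.4567 × 3.0100% = 6.1221%.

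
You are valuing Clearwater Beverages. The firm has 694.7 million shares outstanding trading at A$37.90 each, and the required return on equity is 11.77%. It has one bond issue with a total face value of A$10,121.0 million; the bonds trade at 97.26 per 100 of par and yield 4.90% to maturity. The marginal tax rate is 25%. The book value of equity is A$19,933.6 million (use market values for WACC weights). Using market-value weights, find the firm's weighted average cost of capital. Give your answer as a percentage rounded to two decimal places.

Market value of equity E = 37.9 × 694.7m = 26329.13m. Market value of debt D = 10121m × 97.26/100 = 9843.6846m.
Total capital V = 26329.13 + 9843.6846 = 36172.8146.
Equity: weight = 26329.13/36172.8146 = 0.7279; cost = 11.77%.
Bonds outstanding: weight = 9843.6846/36172.8146 = 0.2721; after-tax cost = 4.9% × (1 − 25%) = 3.6750%.
WACC = 0.7279 × 11.7700% + 0.2721 × 3.6750% = 9.5671%.

9.57%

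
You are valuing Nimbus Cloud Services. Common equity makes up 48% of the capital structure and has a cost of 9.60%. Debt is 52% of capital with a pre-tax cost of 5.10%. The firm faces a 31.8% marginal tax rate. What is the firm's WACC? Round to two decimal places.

After-tax cost of debt = 5.1% × (1 − 31.8%) = 3.4782%.
WACC = 0.480 × 9.6000% + 0.520 × 3.4782% = 6.4167%.

6.42%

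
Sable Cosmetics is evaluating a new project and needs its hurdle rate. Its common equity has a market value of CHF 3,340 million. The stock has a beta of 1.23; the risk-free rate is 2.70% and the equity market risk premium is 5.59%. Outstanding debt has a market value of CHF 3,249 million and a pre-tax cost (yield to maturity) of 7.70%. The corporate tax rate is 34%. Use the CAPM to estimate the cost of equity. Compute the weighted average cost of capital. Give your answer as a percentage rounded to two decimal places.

Cost of equity via CAPM: Re = 2.7% + 1.23 × 5.59% = 9.5757%.
Total capital V = 3340 + 3249 = 6589.
Equity: weight = 3340/6589 = 0.5069; cost = 9.5757%.
Debt: weight = 3249/6589 = 0.4931; after-tax cost = 7.7% × (1 − 34%) = 5.0820%.
WACC = 0.5069 × 9.5757% + 0.4931 × 5.0820% = 7.3599%.

7.36%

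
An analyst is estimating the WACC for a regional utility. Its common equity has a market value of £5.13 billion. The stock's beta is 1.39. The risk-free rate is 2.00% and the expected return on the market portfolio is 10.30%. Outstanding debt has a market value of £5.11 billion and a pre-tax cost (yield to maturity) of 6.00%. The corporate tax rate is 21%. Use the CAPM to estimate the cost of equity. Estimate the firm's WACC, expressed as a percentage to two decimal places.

9.15%

Market risk premium = 10.3% − 2.0% = 8.3%.
Cost of equity via CAPM: Re = 2.0% + 1.39 × 8.3% = 13.5370%.
Total capital V = 5.13 + 5.11 = 10.24.
Equity: weight = 5.13/10.24 = 0.5010; cost = 13.537%.
Debt: weight = 5.11/10.24 = 0.4990; after-tax cost = 6% × (1 − 21%) = 4.7400%.
WACC = 0.5010 × 13.5370% + 0.4990 × 4.7400% = 9.1471%.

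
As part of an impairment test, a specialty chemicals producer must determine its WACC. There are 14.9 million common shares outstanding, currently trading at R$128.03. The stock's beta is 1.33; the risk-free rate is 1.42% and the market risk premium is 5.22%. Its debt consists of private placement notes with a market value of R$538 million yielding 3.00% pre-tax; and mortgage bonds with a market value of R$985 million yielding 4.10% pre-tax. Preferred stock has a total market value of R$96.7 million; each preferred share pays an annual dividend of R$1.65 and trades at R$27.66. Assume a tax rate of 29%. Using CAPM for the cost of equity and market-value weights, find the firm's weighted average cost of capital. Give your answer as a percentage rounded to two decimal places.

5.82%

Cost of equity via CAPM: Re = 1.42% + 1.33 × 5.22% = 8.3626%.
Cost of preferred: Rp = 1.65 / 27.66 = 5.9653%.
Market value of equity E = 128.03 × 14.9m = 1907.647m.
Total capital V = 1907.647 + 96.7 + 538 + 985 = 3527.347.
Equity: weight = 1907.647/3527.347 = 0.5408; cost = 8.3626%.
Preferred: weight = 96.7/3527.347 = 0.0274; cost = 5.9653%.
Private placement notes: weight = 538/3527.347 = 0.1525; after-tax cost = 3% × (1 − 29%) = 2.1300%.
Mortgage bonds: weight = 985/3527.347 = 0.2792; after-tax cost = 4.1% × (1 − 29%) = 2.9110%.
WACC = 0.5408 × 8.3626% + 0.0274 × 5.9653% + 0.1525 × 2.1300% + 0.2792 × 2.9110% = 5.8239%.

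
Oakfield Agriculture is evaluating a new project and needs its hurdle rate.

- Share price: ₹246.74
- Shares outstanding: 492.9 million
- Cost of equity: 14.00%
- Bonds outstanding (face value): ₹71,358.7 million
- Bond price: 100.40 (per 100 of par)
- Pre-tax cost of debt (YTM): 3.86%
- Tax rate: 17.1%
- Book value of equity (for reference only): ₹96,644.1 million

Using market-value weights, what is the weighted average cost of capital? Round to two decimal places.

10.00%

Market value of equity E = 246.74 × 492.9m = 121618.146m. Market value of debt D = 71358.7m × 100.4/100 = 71644.1348m.
Total capital V = 121618.146 + 71644.1348 = 193262.2808.
Equity: weight = 121618.146/193262.2808 = 0.6293; cost = 14%.
Bonds outstanding: weight = 71644.1348/193262.2808 = 0.3707; after-tax cost = 3.86% × (1 − 17.1%) = 3.1999%.
WACC = 0.6293 × 14.0000% + 0.3707 × 3.1999% = 9.9963%.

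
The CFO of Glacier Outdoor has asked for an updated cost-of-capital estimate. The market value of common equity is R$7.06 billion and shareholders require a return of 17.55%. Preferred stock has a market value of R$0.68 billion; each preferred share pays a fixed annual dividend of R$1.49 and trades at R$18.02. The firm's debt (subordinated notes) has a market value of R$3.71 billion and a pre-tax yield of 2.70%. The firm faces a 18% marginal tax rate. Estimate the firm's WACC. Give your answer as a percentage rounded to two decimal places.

12.03%

Cost of preferred: Rp = 1.49 / 18.02 = 8.2686%.
Total capital V = 7.06 + 0.68 + 3.71 = 11.45.
Equity: weight = 7.06/11.45 = 0.6166; cost = 17.55%.
Preferred: weight = 0.68/11.45 = 0.0594; cost = 8.2686%.
Subordinated notes: weight = 3.71/11.45 = 0.3240; after-tax cost = 2.7% × (1 − 18%) = 2.2140%.
WACC = 0.6166 × 17.5500% + 0.0594 × 8.2686% + 0.3240 × 2.2140% = 12.0297%.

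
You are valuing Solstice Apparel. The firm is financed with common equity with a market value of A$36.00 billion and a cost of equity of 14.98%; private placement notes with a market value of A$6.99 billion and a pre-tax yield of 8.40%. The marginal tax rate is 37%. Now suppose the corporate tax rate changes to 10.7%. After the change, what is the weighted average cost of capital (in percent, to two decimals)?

After the change:
Total capital V = 36 + 6.99 = 42.99.
Equity: weight = 36/42.99 = 0.8374; cost = 14.98%.
Private placement notes: weight = 6.99/42.99 = 0.1626; after-tax cost = 8.4% × (1 − 10.7%) = 7.5012%.
WACC = 0.8374 × 14.9800% + 0.1626 × 7.5012% = 13.7640%.

13.76%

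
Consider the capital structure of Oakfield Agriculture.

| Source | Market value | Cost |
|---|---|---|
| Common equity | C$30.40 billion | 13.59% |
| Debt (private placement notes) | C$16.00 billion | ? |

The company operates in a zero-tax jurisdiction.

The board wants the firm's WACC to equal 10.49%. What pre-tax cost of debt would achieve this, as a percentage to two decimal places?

Total capital V = 30.4 + 16 = 46.4.
Equity weight = 30.4/46.4 = 0.6552.
Private placement notes weight = 16/46.4 = 0.3448.
Equity contribution = 0.6552 × 13.59% = 8.9038%.
Remaining for debt = 10.49% − 8.9038% = 1.5862%.
Rd × (1 − 0%) × 0.3448 = 1.5862%  ⇒  Rd = 4.6000%.

4.60%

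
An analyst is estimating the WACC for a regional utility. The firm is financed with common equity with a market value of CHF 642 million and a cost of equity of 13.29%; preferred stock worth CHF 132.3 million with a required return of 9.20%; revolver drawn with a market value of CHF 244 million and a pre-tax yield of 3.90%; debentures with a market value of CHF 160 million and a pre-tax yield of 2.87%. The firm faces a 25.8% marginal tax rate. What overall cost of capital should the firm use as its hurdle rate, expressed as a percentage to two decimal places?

9.16%

Total capital V = 642 + 132.3 + 244 + 160 = 1178.3.
Equity: weight = 642/1178.3 = 0.5449; cost = 13.29%.
Preferred: weight = 132.3/1178.3 = 0.1123; cost = 9.2%.
Revolver drawn: weight = 244/1178.3 = 0.2071; after-tax cost = 3.9% × (1 − 25.8%) = 2.8938%.
Debentures: weight = 160/1178.3 = 0.1358; after-tax cost = 2.87% × (1 − 25.8%) = 2.1295%.
WACC = 0.5449 × 13.2900% + 0.1123 × 9.2000% + 0.2071 × 2.8938% + 0.1358 × 2.1295% = 9.1625%.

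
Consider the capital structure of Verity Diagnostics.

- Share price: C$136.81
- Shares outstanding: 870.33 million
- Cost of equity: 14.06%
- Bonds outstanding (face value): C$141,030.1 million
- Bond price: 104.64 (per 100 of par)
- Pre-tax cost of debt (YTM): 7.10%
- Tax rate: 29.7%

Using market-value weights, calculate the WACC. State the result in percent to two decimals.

9.04%

Market value of equity E = 136.81 × 870.33m = 119069.8473m. Market value of debt D = 141030.1m × 104.64/100 = 147573.89664m.
Total capital V = 119069.8473 + 147573.89664 = 266643.74394.
Equity: weight = 119069.8473/266643.74394 = 0.4466; cost = 14.06%.
Bonds outstanding: weight = 147573.89664/266643.74394 = 0.5534; after-tax cost = 7.1% × (1 − 29.7%) = 4.9913%.
WACC = 0.4466 × 14.0600% + 0.5534 × 4.9913% = 9.0409%.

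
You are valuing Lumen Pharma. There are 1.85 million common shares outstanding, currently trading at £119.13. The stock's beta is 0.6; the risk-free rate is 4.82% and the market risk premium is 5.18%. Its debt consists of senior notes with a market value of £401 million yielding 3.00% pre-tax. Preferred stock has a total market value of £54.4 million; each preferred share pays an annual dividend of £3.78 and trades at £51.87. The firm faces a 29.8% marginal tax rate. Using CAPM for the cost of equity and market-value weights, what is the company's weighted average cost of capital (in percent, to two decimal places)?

4.42%

Cost of equity via CAPM: Re = 4.82% + 0.6 × 5.18% = 7.9280%.
Cost of preferred: Rp = 3.78 / 51.87 = 7.2874%.
Market value of equity E = 119.13 × 1.85m = 220.3905m.
Total capital V = 220.3905 + 54.4 + 401 = 675.7905.
Equity: weight = 220.3905/675.7905 = 0.3261; cost = 7.928%.
Preferred: weight = 54.4/675.7905 = 0.0805; cost = 7.2874%.
Senior notes: weight = 401/675.7905 = 0.5934; after-tax cost = 3% × (1 − 29.8%) = 2.1060%.
WACC = 0.3261 × 7.9280% + 0.0805 × 7.2874% + 0.5934 × 2.1060% = 4.4218%.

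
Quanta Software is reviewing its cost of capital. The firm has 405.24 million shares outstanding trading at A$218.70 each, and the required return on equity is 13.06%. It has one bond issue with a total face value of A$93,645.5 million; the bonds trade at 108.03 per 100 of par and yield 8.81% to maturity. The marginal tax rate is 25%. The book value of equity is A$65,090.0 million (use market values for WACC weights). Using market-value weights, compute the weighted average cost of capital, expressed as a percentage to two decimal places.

9.62%

Market value of equity E = 218.7 × 405.24m = 88625.988m. Market value of debt D = 93645.5m × 108.03/100 = 101165.23365m.
Total capital V = 88625.988 + 101165.23365 = 189791.22165.
Equity: weight = 88625.988/189791.22165 = 0.4670; cost = 13.06%.
Bonds outstanding: weight = 101165.23365/189791.22165 = 0.5330; after-tax cost = 8.81% × (1 − 25%) = 6.6075%.
WACC = 0.4670 × 13.0600% + 0.5330 × 6.6075% = 9.6206%.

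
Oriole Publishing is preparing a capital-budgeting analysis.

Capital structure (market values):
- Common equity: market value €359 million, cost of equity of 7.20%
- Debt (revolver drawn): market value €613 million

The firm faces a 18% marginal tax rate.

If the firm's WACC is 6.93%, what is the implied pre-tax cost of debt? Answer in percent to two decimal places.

Total capital V = 359 + 613 = 972.
Equity weight = 359/972 = 0.3693.
Revolver drawn weight = 613/972 = 0.6307.
Equity contribution = 0.3693 × 7.2% = 2.6593%.
Remaining for debt = 6.93% − 2.6593% = 4.2707%.
Rd × (1 − 18%) × 0.6307 = 4.2707%  ⇒  Rd = 8.2584%.

8.26%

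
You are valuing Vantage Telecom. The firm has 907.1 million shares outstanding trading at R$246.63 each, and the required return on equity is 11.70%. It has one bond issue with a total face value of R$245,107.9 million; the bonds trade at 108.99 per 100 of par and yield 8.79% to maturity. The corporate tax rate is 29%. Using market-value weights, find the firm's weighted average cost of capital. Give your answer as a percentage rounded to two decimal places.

8.73%

Market value of equity E = 246.63 × 907.1m = 223718.073m. Market value of debt D = 245107.9m × 108.99/100 = 267143.10021m.
Total capital V = 223718.073 + 267143.10021 = 490861.17321.
Equity: weight = 223718.073/490861.17321 = 0.4558; cost = 11.7%.
Bonds outstanding: weight = 267143.10021/490861.17321 = 0.5442; after-tax cost = 8.79% × (1 − 29%) = 6.2409%.
WACC = 0.4558 × 11.7000% + 0.5442 × 6.2409% = 8.7290%.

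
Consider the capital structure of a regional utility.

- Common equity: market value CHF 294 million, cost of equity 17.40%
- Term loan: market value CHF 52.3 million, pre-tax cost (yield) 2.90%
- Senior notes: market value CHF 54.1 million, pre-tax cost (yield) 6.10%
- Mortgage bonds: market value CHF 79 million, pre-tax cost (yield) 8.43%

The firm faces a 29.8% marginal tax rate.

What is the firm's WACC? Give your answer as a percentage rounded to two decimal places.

12.35%

Total capital V = 294 + 52.3 + 54.1 + 79 = 479.4.
Equity: weight = 294/479.4 = 0.6133; cost = 17.4%.
Term loan: weight = 52.3/479.4 = 0.1091; after-tax cost = 2.9% × (1 − 29.8%) = 2.0358%.
Senior notes: weight = 54.1/479.4 = 0.1128; after-tax cost = 6.1% × (1 − 29.8%) = 4.2822%.
Mortgage bonds: weight = 79/479.4 = 0.1648; after-tax cost = 8.43% × (1 − 29.8%) = 5.9179%.
WACC = 0.6133 × 17.4000% + 0.1091 × 2.0358% + 0.1128 × 4.2822% + 0.1648 × 5.9179% = 12.3514%.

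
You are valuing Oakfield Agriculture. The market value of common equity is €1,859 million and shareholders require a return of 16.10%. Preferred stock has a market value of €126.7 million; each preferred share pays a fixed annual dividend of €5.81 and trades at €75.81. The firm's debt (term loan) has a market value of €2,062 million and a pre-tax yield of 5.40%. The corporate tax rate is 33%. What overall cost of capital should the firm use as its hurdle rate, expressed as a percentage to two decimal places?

9.48%

Cost of preferred: Rp = 5.81 / 75.81 = 7.6639%.
Total capital V = 1859 + 126.7 + 2062 = 4047.7.
Equity: weight = 1859/4047.7 = 0.4593; cost = 16.1%.
Preferred: weight = 126.7/4047.7 = 0.0313; cost = 7.6639%.
Term loan: weight = 2062/4047.7 = 0.5094; after-tax cost = 5.4% × (1 − 33%) = 3.6180%.
WACC = 0.4593 × 16.1000% + 0.0313 × 7.6639% + 0.5094 × 3.6180% = 9.4773%.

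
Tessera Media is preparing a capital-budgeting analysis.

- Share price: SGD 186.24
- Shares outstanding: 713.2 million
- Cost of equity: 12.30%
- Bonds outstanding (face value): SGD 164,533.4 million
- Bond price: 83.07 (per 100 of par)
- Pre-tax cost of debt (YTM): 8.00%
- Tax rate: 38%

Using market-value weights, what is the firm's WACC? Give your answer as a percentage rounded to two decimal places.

8.58%

Market value of equity E = 186.24 × 713.2m = 132826.368m. Market value of debt D = 164533.4m × 83.07/100 = 136677.89538m.
Total capital V = 132826.368 + 136677.89538 = 269504.26338.
Equity: weight = 132826.368/269504.26338 = 0.4929; cost = 12.3%.
Bonds outstanding: weight = 136677.89538/269504.26338 = 0.5071; after-tax cost = 8% × (1 − 38%) = 4.9600%.
WACC = 0.4929 × 12.3000% + 0.5071 × 4.9600% = 8.5776%.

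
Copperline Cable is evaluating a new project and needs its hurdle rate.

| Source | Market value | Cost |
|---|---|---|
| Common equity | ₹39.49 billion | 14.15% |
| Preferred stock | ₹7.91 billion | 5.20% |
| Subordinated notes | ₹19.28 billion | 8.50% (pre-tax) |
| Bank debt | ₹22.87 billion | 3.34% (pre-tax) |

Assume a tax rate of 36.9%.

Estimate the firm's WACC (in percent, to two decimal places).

8.39%

Total capital V = 39.49 + 7.91 + 19.28 + 22.87 = 89.55.
Equity: weight = 39.49/89.55 = 0.4410; cost = 14.15%.
Preferred: weight = 7.91/89.55 = 0.0883; cost = 5.2%.
Subordinated notes: weight = 19.28/89.55 = 0.2153; after-tax cost = 8.5% × (1 − 36.9%) = 5.3635%.
Bank debt: weight = 22.87/89.55 = 0.2554; after-tax cost = 3.34% × (1 − 36.9%) = 2.1075%.
WACC = 0.4410 × 14.1500% + 0.0883 × 5.2000% + 0.2153 × 5.3635% + 0.2554 × 2.1075% = 8.3922%.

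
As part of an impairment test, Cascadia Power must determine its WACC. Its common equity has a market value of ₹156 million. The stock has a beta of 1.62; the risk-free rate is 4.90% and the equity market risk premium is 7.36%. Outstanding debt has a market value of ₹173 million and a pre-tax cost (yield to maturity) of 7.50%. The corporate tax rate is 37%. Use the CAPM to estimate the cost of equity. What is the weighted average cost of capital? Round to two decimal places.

Cost of equity via CAPM: Re = 4.9% + 1.62 × 7.36% = 16.8232%.
Total capital V = 156 + 173 = 329.
Equity: weight = 156/329 = 0.4742; cost = 16.8232%.
Debt: weight = 173/329 = 0.5258; after-tax cost = 7.5% × (1 − 37%) = 4.7250%.
WACC = 0.4742 × 16.8232% + 0.5258 × 4.7250% = 10.4615%.

10.46%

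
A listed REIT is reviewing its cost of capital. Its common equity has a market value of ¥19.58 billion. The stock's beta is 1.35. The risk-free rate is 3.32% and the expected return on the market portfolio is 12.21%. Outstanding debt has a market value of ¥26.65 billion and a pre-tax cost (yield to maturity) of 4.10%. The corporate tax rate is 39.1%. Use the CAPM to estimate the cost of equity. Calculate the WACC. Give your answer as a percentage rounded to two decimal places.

Market risk premium = 12.21% − 3.32% = 8.89%.
Cost of equity via CAPM: Re = 3.32% + 1.35 × 8.89% = 15.3215%.
Total capital V = 19.58 + 26.65 = 46.23.
Equity: weight = 19.58/46.23 = 0.4235; cost = 15.3215%.
Debt: weight = 26.65/46.23 = 0.5765; after-tax cost = 4.1% × (1 − 39.1%) = 2.4969%.
WACC = 0.4235 × 15.3215% + 0.5765 × 2.4969% = 7.9286%.

7.93%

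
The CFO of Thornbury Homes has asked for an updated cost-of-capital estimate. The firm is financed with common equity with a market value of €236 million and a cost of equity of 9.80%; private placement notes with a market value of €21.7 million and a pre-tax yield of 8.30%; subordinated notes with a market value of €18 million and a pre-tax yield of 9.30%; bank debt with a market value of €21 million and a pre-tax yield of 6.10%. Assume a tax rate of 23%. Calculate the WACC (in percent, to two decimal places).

9.03%

Total capital V = 236 + 21.7 + 18 + 21 = 296.7.
Equity: weight = 236/296.7 = 0.7954; cost = 9.8%.
Private placement notes: weight = 21.7/296.7 = 0.0731; after-tax cost = 8.3% × (1 − 23%) = 6.3910%.
Subordinated notes: weight = 18/296.7 = 0.0607; after-tax cost = 9.3% × (1 − 23%) = 7.1610%.
Bank debt: weight = 21/296.7 = 0.0708; after-tax cost = 6.1% × (1 − 23%) = 4.6970%.
WACC = 0.7954 × 9.8000% + 0.0731 × 6.3910% + 0.0607 × 7.1610% + 0.0708 × 4.6970% = 9.0294%.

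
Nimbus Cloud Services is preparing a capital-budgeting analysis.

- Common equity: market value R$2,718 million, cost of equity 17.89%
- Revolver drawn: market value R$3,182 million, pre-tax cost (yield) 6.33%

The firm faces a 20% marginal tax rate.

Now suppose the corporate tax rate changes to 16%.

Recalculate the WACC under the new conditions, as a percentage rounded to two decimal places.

After the change:
Total capital V = 2718 + 3182 = 5900.
Equity: weight = 2718/5900 = 0.4607; cost = 17.89%.
Revolver drawn: weight = 3182/5900 = 0.5393; after-tax cost = 6.33% × (1 − 16%) = 5.3172%.
WACC = 0.4607 × 17.8900% + 0.5393 × 5.3172% = 11.1092%.

11.11%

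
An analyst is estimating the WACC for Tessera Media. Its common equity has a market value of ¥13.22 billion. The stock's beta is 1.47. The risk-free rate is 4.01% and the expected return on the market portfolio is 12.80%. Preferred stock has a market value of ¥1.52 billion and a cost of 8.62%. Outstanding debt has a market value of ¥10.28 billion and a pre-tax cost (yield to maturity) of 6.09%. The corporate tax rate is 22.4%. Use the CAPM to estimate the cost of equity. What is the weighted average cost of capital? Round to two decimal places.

Market risk premium = 12.8% − 4.01% = 8.79%.
Cost of equity via CAPM: Re = 4.01% + 1.47 × 8.79% = 16.9313%.
Total capital V = 13.22 + 1.52 + 10.28 = 25.02.
Equity: weight = 13.22/25.02 = 0.5284; cost = 16.9313%.
Preferred: weight = 1.52/25.02 = 0.0608; cost = 8.62%.
Debt: weight = 10.28/25.02 = 0.4109; after-tax cost = 6.09% × (1 − 22.4%) = 4.7258%.
WACC = 0.5284 × 16.9313% + 0.0608 × 8.6200% + 0.4109 × 4.7258% = 11.4115%.

11.41%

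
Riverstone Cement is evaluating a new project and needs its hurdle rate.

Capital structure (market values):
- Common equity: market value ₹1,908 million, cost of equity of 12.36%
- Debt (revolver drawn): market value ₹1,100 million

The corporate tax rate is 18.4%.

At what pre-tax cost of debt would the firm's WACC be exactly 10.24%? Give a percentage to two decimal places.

8.04%

Total capital V = 1908 + 1100 = 3008.
Equity weight = 1908/3008 = 0.6343.
Revolver drawn weight = 1100/3008 = 0.3657.
Equity contribution = 0.6343 × 12.36% = 7.8401%.
Remaining for debt = 10.24% − 7.8401% = 2.3999%.
Rd × (1 − 18.4%) × 0.3657 = 2.3999%  ⇒  Rd = 8.0426%.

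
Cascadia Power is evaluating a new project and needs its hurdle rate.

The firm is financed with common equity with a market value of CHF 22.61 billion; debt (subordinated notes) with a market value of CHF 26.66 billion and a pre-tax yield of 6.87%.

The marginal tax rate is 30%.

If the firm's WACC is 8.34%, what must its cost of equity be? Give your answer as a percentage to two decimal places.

Total capital V = 22.61 + 26.66 = 49.27.
Equity weight = 22.61/49.27 = 0.4589.
Subordinated notes weight = 26.66/49.27 = 0.5411.
Debt contribution = 0.5411 × 6.87% × (1 − 30%) = 2.6022%.
Required equity contribution = 8.34% − 2.6022% = 5.7378%.
Re = 5.7378% / 0.4589 = 12.5035%.

12.50%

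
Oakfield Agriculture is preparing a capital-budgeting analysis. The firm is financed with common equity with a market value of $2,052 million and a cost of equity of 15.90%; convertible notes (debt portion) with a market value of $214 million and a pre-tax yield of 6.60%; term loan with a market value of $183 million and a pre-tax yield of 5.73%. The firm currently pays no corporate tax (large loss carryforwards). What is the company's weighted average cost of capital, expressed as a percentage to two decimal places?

14.33%

Total capital V = 2052 + 214 + 183 = 2449.
Equity: weight = 2052/2449 = 0.8379; cost = 15.9%.
Convertible notes (debt portion): weight = 214/2449 = 0.0874; after-tax cost = 6.6% × (1 − 0%) = 6.6000%.
Term loan: weight = 183/2449 = 0.0747; after-tax cost = 5.73% × (1 − 0%) = 5.7300%.
WACC = 0.8379 × 15.9000% + 0.0874 × 6.6000% + 0.0747 × 5.7300% = 14.3274%.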